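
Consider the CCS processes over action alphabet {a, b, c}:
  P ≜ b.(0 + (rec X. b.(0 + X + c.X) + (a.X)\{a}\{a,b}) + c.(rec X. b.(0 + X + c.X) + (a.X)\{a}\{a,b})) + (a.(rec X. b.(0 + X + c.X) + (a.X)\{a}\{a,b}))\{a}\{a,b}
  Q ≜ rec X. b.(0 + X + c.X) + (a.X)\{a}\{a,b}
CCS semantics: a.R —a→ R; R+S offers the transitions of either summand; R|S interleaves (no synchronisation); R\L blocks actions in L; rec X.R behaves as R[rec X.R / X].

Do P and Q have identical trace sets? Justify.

trace-equivalent

P's transition system — 3 states:
  m0 = b.(0 + (rec X. b.(0 + X + c.X) + (a.X)\{a}\{a,b}) + c.(rec X. b.(0 + X + c.X) + (a.X)\{a}\{a,b})) + (a.(rec X. b.(0 + X + c.X) + (a.X)\{a}\{a,b}))\{a}\{a,b} | —b→ m1
  m1 = 0 + (rec X. b.(0 + X + c.X) + (a.X)\{a}\{a,b}) + c.(rec X. b.(0 + X + c.X) + (a.X)\{a}\{a,b}) | —b→ m1, —c→ m2
  m2 = rec X. b.(0 + X + c.X) + (a.X)\{a}\{a,b} | —b→ m1
Q's transition system — 2 states:
  n0 = rec X. b.(0 + X + c.X) + (a.X)\{a}\{a,b} | —b→ n1
  n1 = 0 + (rec X. b.(0 + X + c.X) + (a.X)\{a}\{a,b}) + c.(rec X. b.(0 + X + c.X) + (a.X)\{a}\{a,b}) | —b→ n1, —c→ n0
Coarsest stable partition (strong bisimilarity classes):
  B0 = {m0, m2, n0}
  B1 = {m1, n1}
m0 ∈ B0, n0 ∈ B0 → same block
Bisimilar ⇒ trace-equivalent.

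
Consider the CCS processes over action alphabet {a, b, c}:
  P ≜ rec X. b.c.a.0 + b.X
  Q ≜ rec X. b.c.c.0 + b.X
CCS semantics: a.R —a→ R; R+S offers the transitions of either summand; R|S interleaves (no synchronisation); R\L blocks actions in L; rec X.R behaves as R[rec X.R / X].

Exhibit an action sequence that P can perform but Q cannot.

LTS(P): 4 reachable states
  u0 = rec X. b.c.a.0 + b.X :: --b--▸ u0, --b--▸ u1
  u1 = c.a.0 :: --c--▸ u2
  u2 = a.0 :: --a--▸ u3
  u3 = 0 :: ∅
LTS(Q): 4 reachable states
  v0 = rec X. b.c.c.0 + b.X :: --b--▸ v0, --b--▸ v1
  v1 = c.c.0 :: --c--▸ v2
  v2 = c.0 :: --c--▸ v3
  v3 = 0 :: ∅
Trace ⟨bca⟩ through P, begin at {u0}:
  step 1 (b): {u0, u1}
  step 2 (c): {u2}
  step 3 (a): {u3}
  — P admits the full trace.
Trace ⟨bca⟩ through Q, begin at {v0}:
  step 1 (b): {v0, v1}
  step 2 (c): {v2}
  step 3 (a): no successor for Q

bca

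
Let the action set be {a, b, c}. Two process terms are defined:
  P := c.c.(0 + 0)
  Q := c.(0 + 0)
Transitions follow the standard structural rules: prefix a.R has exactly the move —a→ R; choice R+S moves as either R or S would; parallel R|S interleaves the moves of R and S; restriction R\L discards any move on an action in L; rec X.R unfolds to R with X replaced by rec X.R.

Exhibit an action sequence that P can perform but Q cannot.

P's transition system — 3 states:
  s0 = c.c.(0 + 0) | —c→ s1
  s1 = c.(0 + 0) | —c→ s2
  s2 = 0 + 0 | stopped
Q's transition system — 2 states:
  t0 = c.(0 + 0) | —c→ t1
  t1 = 0 + 0 | stopped
Trace ⟨cc⟩ through P, begin at {s0}:
  after c @ step 1: {s1}
  after c @ step 2: {s2}
  — P admits the full trace.
Trace ⟨cc⟩ through Q, begin at {t0}:
  after c @ step 1: {t1}
  after c @ step 2: ∅ (Q stuck)

cc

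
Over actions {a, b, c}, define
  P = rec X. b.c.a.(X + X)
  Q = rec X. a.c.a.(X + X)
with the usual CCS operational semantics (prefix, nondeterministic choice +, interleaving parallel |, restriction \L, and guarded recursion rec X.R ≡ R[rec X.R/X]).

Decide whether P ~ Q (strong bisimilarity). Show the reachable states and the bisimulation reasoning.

Reachable graph of P (4 states):
  p0 = rec X. b.c.a.(X + X) | ··b··> p1
  p1 = c.a.((rec X. b.c.a.(X + X)) + (rec X. b.c.a.(X + X))) | ··c··> p2
  p2 = a.((rec X. b.c.a.(X + X)) + (rec X. b.c.a.(X + X))) | ··a··> p3
  p3 = (rec X. b.c.a.(X + X)) + (rec X. b.c.a.(X + X)) | ··b··> p1
Reachable graph of Q (4 states):
  q0 = rec X. a.c.a.(X + X) | ··a··> q1
  q1 = c.a.((rec X. a.c.a.(X + X)) + (rec X. a.c.a.(X + X))) | ··c··> q2
  q2 = a.((rec X. a.c.a.(X + X)) + (rec X. a.c.a.(X + X))) | ··a··> q3
  q3 = (rec X. a.c.a.(X + X)) + (rec X. a.c.a.(X + X)) | ··a··> q1
Bisimilarity quotient blocks:
  B0 = {p0, p3}
  B1 = {p1}
  B2 = {p2}
  B3 = {q0, q3}
  B4 = {q1}
  B5 = {q2}
p0 ∈ B0, q0 ∈ B3 → different blocks

not bisimilar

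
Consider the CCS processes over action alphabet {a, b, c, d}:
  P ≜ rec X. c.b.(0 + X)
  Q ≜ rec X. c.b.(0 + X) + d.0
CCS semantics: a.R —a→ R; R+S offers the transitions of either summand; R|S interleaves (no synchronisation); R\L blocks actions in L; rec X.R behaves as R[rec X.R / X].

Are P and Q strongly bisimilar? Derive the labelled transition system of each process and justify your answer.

Reachable graph of P (3 states):
  s0 = rec X. c.b.(0 + X) has moves =c=> s1
  s1 = b.(0 + (rec X. c.b.(0 + X))) has moves =b=> s2
  s2 = 0 + (rec X. c.b.(0 + X)) has moves =c=> s1
Reachable graph of Q (4 states):
  t0 = rec X. c.b.(0 + X) + d.0 has moves =c=> t1, =d=> t2
  t1 = b.(0 + (rec X. c.b.(0 + X) + d.0)) has moves =b=> t3
  t2 = 0 has moves (no moves)
  t3 = 0 + (rec X. c.b.(0 + X) + d.0) has moves =c=> t1, =d=> t2
Partition-refinement fixed point:
  B0 = {s0, s2}
  B1 = {s1}
  B2 = {t0, t3}
  B3 = {t1}
  B4 = {t2}
s0 ∈ B0, t0 ∈ B2 → different blocks

NO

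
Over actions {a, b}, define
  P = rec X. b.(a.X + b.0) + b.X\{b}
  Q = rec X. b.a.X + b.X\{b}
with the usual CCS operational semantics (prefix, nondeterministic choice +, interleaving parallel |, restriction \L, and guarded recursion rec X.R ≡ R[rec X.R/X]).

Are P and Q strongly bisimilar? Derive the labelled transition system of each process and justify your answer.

P ≁ Q

LTS(P): 4 reachable states
  p0 = rec X. b.(a.X + b.0) + b.X\{b} | ··b··> p1, ··b··> p2
  p1 = (rec X. b.(a.X + b.0) + b.X\{b})\{b} | deadlocked
  p2 = a.(rec X. b.(a.X + b.0) + b.X\{b}) + b.0 | ··a··> p0, ··b··> p3
  p3 = 0 | deadlocked
LTS(Q): 3 reachable states
  q0 = rec X. b.a.X + b.X\{b} | ··b··> q1, ··b··> q2
  q1 = (rec X. b.a.X + b.X\{b})\{b} | deadlocked
  q2 = a.(rec X. b.a.X + b.X\{b}) | ··a··> q0
Partition-refinement fixed point:
  B0 = {p0}
  B1 = {p1, p3, q1}
  B2 = {p2}
  B3 = {q0}
  B4 = {q2}
p0 ∈ B0, q0 ∈ B3 → different blocks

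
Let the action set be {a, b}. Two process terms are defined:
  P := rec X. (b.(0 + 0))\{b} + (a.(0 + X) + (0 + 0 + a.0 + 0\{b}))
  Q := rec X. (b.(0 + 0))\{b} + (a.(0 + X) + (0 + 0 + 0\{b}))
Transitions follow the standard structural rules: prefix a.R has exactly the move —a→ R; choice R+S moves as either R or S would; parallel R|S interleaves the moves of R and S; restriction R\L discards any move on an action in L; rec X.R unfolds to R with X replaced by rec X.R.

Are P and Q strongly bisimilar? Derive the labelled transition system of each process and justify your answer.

NO

LTS(P): 3 reachable states
  u0 = rec X. (b.(0 + 0))\{b} + (a.(0 + X) + (0 + 0 + a.0 + 0\{b})) ⊢ =a=> u1, =a=> u2
  u1 = 0 ⊢ deadlocked
  u2 = 0 + (rec X. (b.(0 + 0))\{b} + (a.(0 + X) + (0 + 0 + a.0 + 0\{b}))) ⊢ =a=> u1, =a=> u2
LTS(Q): 2 reachable states
  v0 = rec X. (b.(0 + 0))\{b} + (a.(0 + X) + (0 + 0 + 0\{b})) ⊢ =a=> v1
  v1 = 0 + (rec X. (b.(0 + 0))\{b} + (a.(0 + X) + (0 + 0 + 0\{b}))) ⊢ =a=> v1
Bisimilarity quotient blocks:
  B0 = {u0, u2}
  B1 = {u1}
  B2 = {v0, v1}
u0 ∈ B0, v0 ∈ B2 → different blocks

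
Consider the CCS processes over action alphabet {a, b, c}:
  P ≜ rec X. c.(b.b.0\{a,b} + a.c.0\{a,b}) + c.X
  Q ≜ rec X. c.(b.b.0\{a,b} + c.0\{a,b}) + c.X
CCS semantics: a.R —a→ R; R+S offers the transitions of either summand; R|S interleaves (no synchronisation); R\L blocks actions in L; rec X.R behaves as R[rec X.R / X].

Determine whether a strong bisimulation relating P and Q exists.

NO

Reachable graph of P (5 states):
  s0 = rec X. c.(b.b.0\{a,b} + a.c.0\{a,b}) + c.X has moves —c→ s0, —c→ s1
  s1 = b.b.0\{a,b} + a.c.0\{a,b} has moves —a→ s2, —b→ s3
  s2 = c.0\{a,b} has moves —c→ s4
  s3 = b.0\{a,b} has moves —b→ s4
  s4 = 0\{a,b} has moves (no moves)
Reachable graph of Q (4 states):
  t0 = rec X. c.(b.b.0\{a,b} + c.0\{a,b}) + c.X has moves —c→ t0, —c→ t1
  t1 = b.b.0\{a,b} + c.0\{a,b} has moves —b→ t2, —c→ t3
  t2 = b.0\{a,b} has moves —b→ t3
  t3 = 0\{a,b} has moves (no moves)
Coarsest stable partition (strong bisimilarity classes):
  B0 = {s0}
  B1 = {s1}
  B2 = {s2}
  B3 = {s4, t3}
  B4 = {s3, t2}
  B5 = {t0}
  B6 = {t1}
s0 ∈ B0, t0 ∈ B5 → different blocks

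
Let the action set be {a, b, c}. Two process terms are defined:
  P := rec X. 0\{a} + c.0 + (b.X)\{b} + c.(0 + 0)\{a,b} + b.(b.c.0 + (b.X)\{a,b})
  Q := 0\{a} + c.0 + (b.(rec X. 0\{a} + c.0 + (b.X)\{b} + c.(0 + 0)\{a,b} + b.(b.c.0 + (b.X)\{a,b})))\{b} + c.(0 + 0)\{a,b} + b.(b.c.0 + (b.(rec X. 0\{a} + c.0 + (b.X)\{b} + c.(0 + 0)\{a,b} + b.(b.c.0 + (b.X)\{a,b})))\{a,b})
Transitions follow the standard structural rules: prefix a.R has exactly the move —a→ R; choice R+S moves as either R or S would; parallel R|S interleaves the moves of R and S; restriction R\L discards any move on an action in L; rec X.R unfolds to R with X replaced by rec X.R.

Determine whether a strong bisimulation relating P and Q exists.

YES

LTS(P): 5 reachable states
  u0 = rec X. 0\{a} + c.0 + (b.X)\{b} + c.(0 + 0)\{a,b} + b.(b.c.0 + (b.X)\{a,b}) has moves -b-> u1, -c-> u2, -c-> u3
  u1 = b.c.0 + (b.(rec X. 0\{a} + c.0 + (b.X)\{b} + c.(0 + 0)\{a,b} + b.(b.c.0 + (b.X)\{a,b})))\{a,b} has moves -b-> u4
  u2 = (0 + 0)\{a,b} has moves ∅
  u3 = 0 has moves ∅
  u4 = c.0 has moves -c-> u3
LTS(Q): 5 reachable states
  v0 = 0\{a} + c.0 + (b.(rec X. 0\{a} + c.0 + (b.X)\{b} + c.(0 + 0)\{a,b} + b.(b.c.0 + (b.X)\{a,b})))\{b} + c.(0 + 0)\{a,b} + b.(b.c.0 + (b.(rec X. 0\{a} + c.0 + (b.X)\{b} + c.(0 + 0)\{a,b} + b.(b.c.0 + (b.X)\{a,b})))\{a,b}) has moves -b-> v1, -c-> v2, -c-> v3
  v1 = b.c.0 + (b.(rec X. 0\{a} + c.0 + (b.X)\{b} + c.(0 + 0)\{a,b} + b.(b.c.0 + (b.X)\{a,b})))\{a,b} has moves -b-> v4
  v2 = (0 + 0)\{a,b} has moves ∅
  v3 = 0 has moves ∅
  v4 = c.0 has moves -c-> v3
Bisimilarity quotient blocks:
  B0 = {u0, v0}
  B1 = {u2, u3, v2, v3}
  B2 = {u1, v1}
  B3 = {u4, v4}
u0 ∈ B0, v0 ∈ B0 → same block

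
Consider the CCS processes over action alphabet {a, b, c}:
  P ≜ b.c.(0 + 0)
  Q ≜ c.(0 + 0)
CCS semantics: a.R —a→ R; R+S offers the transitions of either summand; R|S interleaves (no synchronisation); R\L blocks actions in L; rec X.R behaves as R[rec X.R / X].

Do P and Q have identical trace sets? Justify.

NO — witness ⟨b⟩

P's transition system — 3 states:
  p0 = b.c.(0 + 0) → --b--▸ p1
  p1 = c.(0 + 0) → --c--▸ p2
  p2 = 0 + 0 → deadlocked
Q's transition system — 2 states:
  q0 = c.(0 + 0) → --c--▸ q1
  q1 = 0 + 0 → deadlocked
Executing b from P (initial set {p0}):
  [1] b ⇒ {p1}
  ✓ P
Executing b from Q (initial set {q0}):
  [1] b ⇒ ∅ (Q stuck)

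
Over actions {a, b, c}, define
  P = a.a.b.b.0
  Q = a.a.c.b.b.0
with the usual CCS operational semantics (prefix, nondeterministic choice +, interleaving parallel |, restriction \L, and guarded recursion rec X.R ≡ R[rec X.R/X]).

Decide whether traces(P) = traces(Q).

P's transition system — 5 states:
  s0 = a.a.b.b.0 | ··a··> s1
  s1 = a.b.b.0 | ··a··> s2
  s2 = b.b.0 | ··b··> s3
  s3 = b.0 | ··b··> s4
  s4 = 0 | deadlocked
Q's transition system — 6 states:
  t0 = a.a.c.b.b.0 | ··a··> t1
  t1 = a.c.b.b.0 | ··a··> t2
  t2 = c.b.b.0 | ··c··> t3
  t3 = b.b.0 | ··b··> t4
  t4 = b.0 | ··b··> t5
  t5 = 0 | deadlocked
Run σ = ⟨aab⟩ on P: start {s0}
  after a @ step 1: {s1}
  after a @ step 2: {s2}
  after b @ step 3: {s3}
  — P admits the full trace.
Run σ = ⟨aab⟩ on Q: start {t0}
  after a @ step 1: {t1}
  after a @ step 2: {t2}
  after b @ step 3: ∅ (Q stuck)

trace-distinct — witness ⟨aab⟩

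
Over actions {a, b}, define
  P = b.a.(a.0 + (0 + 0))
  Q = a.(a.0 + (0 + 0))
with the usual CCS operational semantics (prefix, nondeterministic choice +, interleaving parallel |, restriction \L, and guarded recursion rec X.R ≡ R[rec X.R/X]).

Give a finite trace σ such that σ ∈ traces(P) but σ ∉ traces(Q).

LTS(P): 4 reachable states
  m0 = b.a.(a.0 + (0 + 0)) → ··b··> m1
  m1 = a.(a.0 + (0 + 0)) → ··a··> m2
  m2 = a.0 + (0 + 0) → ··a··> m3
  m3 = 0 → stopped
LTS(Q): 3 reachable states
  n0 = a.(a.0 + (0 + 0)) → ··a··> n1
  n1 = a.0 + (0 + 0) → ··a··> n2
  n2 = 0 → stopped
Executing b from P (initial set {m0}):
  step 1 (b): {m1}
  ✓ P
Executing b from Q (initial set {n0}):
  step 1 (b): no successor for Q

b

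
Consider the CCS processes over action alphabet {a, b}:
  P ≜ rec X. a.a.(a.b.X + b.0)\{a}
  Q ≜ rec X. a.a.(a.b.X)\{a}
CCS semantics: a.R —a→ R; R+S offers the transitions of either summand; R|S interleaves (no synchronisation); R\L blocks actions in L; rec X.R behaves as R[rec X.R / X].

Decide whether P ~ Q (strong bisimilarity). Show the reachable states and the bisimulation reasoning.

P's transition system — 4 states:
  p0 = rec X. a.a.(a.b.X + b.0)\{a} ⊢ =a=> p1
  p1 = a.(a.b.(rec X. a.a.(a.b.X + b.0)\{a}) + b.0)\{a} ⊢ =a=> p2
  p2 = (a.b.(rec X. a.a.(a.b.X + b.0)\{a}) + b.0)\{a} ⊢ =b=> p3
  p3 = 0\{a} ⊢ ·
Q's transition system — 3 states:
  q0 = rec X. a.a.(a.b.X)\{a} ⊢ =a=> q1
  q1 = a.(a.b.(rec X. a.a.(a.b.X)\{a}))\{a} ⊢ =a=> q2
  q2 = (a.b.(rec X. a.a.(a.b.X)\{a}))\{a} ⊢ ·
Coarsest stable partition (strong bisimilarity classes):
  B0 = {p0}
  B1 = {p1}
  B2 = {p2}
  B3 = {p3, q2}
  B4 = {q0}
  B5 = {q1}
p0 ∈ B0, q0 ∈ B4 → different blocks

P ≁ Q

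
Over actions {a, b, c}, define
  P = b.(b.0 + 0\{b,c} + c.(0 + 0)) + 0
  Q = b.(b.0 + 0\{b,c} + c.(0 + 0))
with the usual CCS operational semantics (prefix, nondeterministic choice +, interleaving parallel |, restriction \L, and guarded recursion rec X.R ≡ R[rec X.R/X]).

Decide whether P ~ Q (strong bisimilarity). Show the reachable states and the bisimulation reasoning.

P's transition system — 4 states:
  p0 = b.(b.0 + 0\{b,c} + c.(0 + 0)) + 0 ⊢ =b=> p1
  p1 = b.0 + 0\{b,c} + c.(0 + 0) ⊢ =b=> p2, =c=> p3
  p2 = 0 ⊢ ·
  p3 = 0 + 0 ⊢ ·
Q's transition system — 4 states:
  q0 = b.(b.0 + 0\{b,c} + c.(0 + 0)) ⊢ =b=> q1
  q1 = b.0 + 0\{b,c} + c.(0 + 0) ⊢ =b=> q2, =c=> q3
  q2 = 0 ⊢ ·
  q3 = 0 + 0 ⊢ ·
Coarsest stable partition (strong bisimilarity classes):
  B0 = {p0, q0}
  B1 = {p1, q1}
  B2 = {p2, p3, q2, q3}
p0 ∈ B0, q0 ∈ B0 → same block

bisimilar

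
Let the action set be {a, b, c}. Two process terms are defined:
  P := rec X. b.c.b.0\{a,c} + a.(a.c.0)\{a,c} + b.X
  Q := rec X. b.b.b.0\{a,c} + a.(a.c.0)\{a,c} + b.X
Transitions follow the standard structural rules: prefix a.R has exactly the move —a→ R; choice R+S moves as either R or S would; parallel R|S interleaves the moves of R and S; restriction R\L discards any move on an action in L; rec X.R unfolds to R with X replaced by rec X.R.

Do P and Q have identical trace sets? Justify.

trace-distinct — witness ⟨bc⟩

Reachable graph of P (5 states):
  u0 = rec X. b.c.b.0\{a,c} + a.(a.c.0)\{a,c} + b.X → ··a··> u1, ··b··> u0, ··b··> u2
  u1 = (a.c.0)\{a,c} → (no moves)
  u2 = c.b.0\{a,c} → ··c··> u3
  u3 = b.0\{a,c} → ··b··> u4
  u4 = 0\{a,c} → (no moves)
Reachable graph of Q (5 states):
  v0 = rec X. b.b.b.0\{a,c} + a.(a.c.0)\{a,c} + b.X → ··a··> v1, ··b··> v0, ··b··> v2
  v1 = (a.c.0)\{a,c} → (no moves)
  v2 = b.b.0\{a,c} → ··b··> v3
  v3 = b.0\{a,c} → ··b··> v4
  v4 = 0\{a,c} → (no moves)
Trace ⟨bc⟩ through P, begin at {u0}:
  [1] b ⇒ {u0, u2}
  [2] c ⇒ {u3}
  ✓ P
Trace ⟨bc⟩ through Q, begin at {v0}:
  [1] b ⇒ {v0, v2}
  [2] c ⇒ ∅  — Q cannot continue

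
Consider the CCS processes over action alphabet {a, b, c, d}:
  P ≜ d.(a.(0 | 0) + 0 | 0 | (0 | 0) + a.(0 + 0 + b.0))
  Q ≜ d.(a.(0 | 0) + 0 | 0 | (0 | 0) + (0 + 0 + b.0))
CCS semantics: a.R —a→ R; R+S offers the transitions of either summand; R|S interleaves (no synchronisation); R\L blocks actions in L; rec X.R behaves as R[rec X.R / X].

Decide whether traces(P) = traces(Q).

trace-distinct — witness ⟨dab⟩

LTS(P): 5 reachable states
  s0 = d.(a.(0 | 0) + 0 | 0 | (0 | 0) + a.(0 + 0 + b.0)) → =d=> s1
  s1 = a.(0 | 0) + 0 | 0 | (0 | 0) + a.(0 + 0 + b.0) → =a=> s2, =a=> s3
  s2 = 0 + 0 + b.0 → =b=> s4
  s3 = 0 | 0 → ∅
  s4 = 0 → ∅
LTS(Q): 4 reachable states
  t0 = d.(a.(0 | 0) + 0 | 0 | (0 | 0) + (0 + 0 + b.0)) → =d=> t1
  t1 = a.(0 | 0) + 0 | 0 | (0 | 0) + (0 + 0 + b.0) → =a=> t2, =b=> t3
  t2 = 0 | 0 → ∅
  t3 = 0 → ∅
Executing dab from P (initial set {s0}):
  step 1 (d): {s1}
  step 2 (a): {s2, s3}
  step 3 (b): {s4}
  ✓ P
Executing dab from Q (initial set {t0}):
  step 1 (d): {t1}
  step 2 (a): {t2}
  step 3 (b): ∅ (Q stuck)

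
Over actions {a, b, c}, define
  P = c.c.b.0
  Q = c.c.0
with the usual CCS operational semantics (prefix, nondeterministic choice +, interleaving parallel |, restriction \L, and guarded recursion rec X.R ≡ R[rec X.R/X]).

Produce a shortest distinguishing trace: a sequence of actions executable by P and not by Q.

ccb

Reachable graph of P (4 states):
  p0 = c.c.b.0 ⊢ —c→ p1
  p1 = c.b.0 ⊢ —c→ p2
  p2 = b.0 ⊢ —b→ p3
  p3 = 0 ⊢ ·
Reachable graph of Q (3 states):
  q0 = c.c.0 ⊢ —c→ q1
  q1 = c.0 ⊢ —c→ q2
  q2 = 0 ⊢ ·
Executing ccb from P (initial set {p0}):
  after c @ step 1: {p1}
  after c @ step 2: {p2}
  after b @ step 3: {p3}
  P completes σ.
Executing ccb from Q (initial set {q0}):
  after c @ step 1: {q1}
  after c @ step 2: {q2}
  after b @ step 3: ∅ (Q stuck)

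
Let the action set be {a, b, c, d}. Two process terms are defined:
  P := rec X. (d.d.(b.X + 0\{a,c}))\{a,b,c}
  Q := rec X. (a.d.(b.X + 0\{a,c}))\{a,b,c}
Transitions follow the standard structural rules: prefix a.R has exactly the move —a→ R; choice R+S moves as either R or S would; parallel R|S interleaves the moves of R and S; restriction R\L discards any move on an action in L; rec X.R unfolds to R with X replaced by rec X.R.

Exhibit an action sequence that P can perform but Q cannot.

LTS(P): 3 reachable states
  u0 = rec X. (d.d.(b.X + 0\{a,c}))\{a,b,c} → ··d··> u1
  u1 = (d.(b.(rec X. (d.d.(b.X + 0\{a,c}))\{a,b,c}) + 0\{a,c}))\{a,b,c} → ··d··> u2
  u2 = (b.(rec X. (d.d.(b.X + 0\{a,c}))\{a,b,c}) + 0\{a,c})\{a,b,c} → (no moves)
LTS(Q): 1 reachable states
  v0 = rec X. (a.d.(b.X + 0\{a,c}))\{a,b,c} → (no moves)
Trace ⟨d⟩ through P, begin at {u0}:
  after d @ step 1: {u1}
  ✓ P
Trace ⟨d⟩ through Q, begin at {v0}:
  after d @ step 1: ∅  — Q cannot continue

d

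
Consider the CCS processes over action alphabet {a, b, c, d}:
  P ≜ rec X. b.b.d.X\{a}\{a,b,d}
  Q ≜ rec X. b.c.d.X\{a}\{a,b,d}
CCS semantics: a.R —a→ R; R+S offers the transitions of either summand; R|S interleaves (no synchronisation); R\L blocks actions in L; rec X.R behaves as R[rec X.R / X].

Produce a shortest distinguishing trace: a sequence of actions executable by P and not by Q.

P's transition system — 4 states:
  p0 = rec X. b.b.d.X\{a}\{a,b,d} ⊢ -b-> p1
  p1 = b.d.(rec X. b.b.d.X\{a}\{a,b,d})\{a}\{a,b,d} ⊢ -b-> p2
  p2 = d.(rec X. b.b.d.X\{a}\{a,b,d})\{a}\{a,b,d} ⊢ -d-> p3
  p3 = (rec X. b.b.d.X\{a}\{a,b,d})\{a}\{a,b,d} ⊢ stopped
Q's transition system — 4 states:
  q0 = rec X. b.c.d.X\{a}\{a,b,d} ⊢ -b-> q1
  q1 = c.d.(rec X. b.c.d.X\{a}\{a,b,d})\{a}\{a,b,d} ⊢ -c-> q2
  q2 = d.(rec X. b.c.d.X\{a}\{a,b,d})\{a}\{a,b,d} ⊢ -d-> q3
  q3 = (rec X. b.c.d.X\{a}\{a,b,d})\{a}\{a,b,d} ⊢ stopped
Executing bb from P (initial set {p0}):
  after b @ step 1: {p1}
  after b @ step 2: {p2}
  ✓ P
Executing bb from Q (initial set {q0}):
  after b @ step 1: {q1}
  after b @ step 2: ∅ (Q stuck)

bb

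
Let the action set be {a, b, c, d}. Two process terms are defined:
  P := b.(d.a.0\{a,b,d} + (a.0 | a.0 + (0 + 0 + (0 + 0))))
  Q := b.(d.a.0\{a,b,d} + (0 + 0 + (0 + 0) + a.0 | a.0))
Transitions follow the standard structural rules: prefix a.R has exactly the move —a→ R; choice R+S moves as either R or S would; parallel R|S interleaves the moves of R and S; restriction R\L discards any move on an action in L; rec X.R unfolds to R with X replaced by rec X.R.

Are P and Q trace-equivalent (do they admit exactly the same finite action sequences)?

YES

LTS(P): 7 reachable states
  s0 = b.(d.a.0\{a,b,d} + (a.0 | a.0 + (0 + 0 + (0 + 0)))) | --b--▸ s1
  s1 = d.a.0\{a,b,d} + (a.0 | a.0 + (0 + 0 + (0 + 0))) | --a--▸ s2, --a--▸ s3, --d--▸ s4
  s2 = 0 | a.0 | --a--▸ s5
  s3 = a.0 | 0 | --a--▸ s5
  s4 = a.0\{a,b,d} | --a--▸ s6
  s5 = 0 | 0 | ·
  s6 = 0\{a,b,d} | ·
LTS(Q): 7 reachable states
  t0 = b.(d.a.0\{a,b,d} + (0 + 0 + (0 + 0) + a.0 | a.0)) | --b--▸ t1
  t1 = d.a.0\{a,b,d} + (0 + 0 + (0 + 0) + a.0 | a.0) | --a--▸ t2, --a--▸ t3, --d--▸ t4
  t2 = 0 | a.0 | --a--▸ t5
  t3 = a.0 | 0 | --a--▸ t5
  t4 = a.0\{a,b,d} | --a--▸ t6
  t5 = 0 | 0 | ·
  t6 = 0\{a,b,d} | ·
Coarsest stable partition (strong bisimilarity classes):
  B0 = {s0, t0}
  B1 = {s1, t1}
  B2 = {s2, s3, s4, t2, t3, t4}
  B3 = {s5, s6, t5, t6}
s0 ∈ B0, t0 ∈ B0 → same block
Bisimilar ⇒ trace-equivalent.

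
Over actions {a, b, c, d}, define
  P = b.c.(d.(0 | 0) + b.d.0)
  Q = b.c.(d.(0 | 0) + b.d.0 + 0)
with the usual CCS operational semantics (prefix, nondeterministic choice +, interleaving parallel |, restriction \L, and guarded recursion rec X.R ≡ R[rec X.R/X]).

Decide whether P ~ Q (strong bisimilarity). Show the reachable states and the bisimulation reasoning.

Reachable graph of P (6 states):
  p0 = b.c.(d.(0 | 0) + b.d.0) | -b-> p1
  p1 = c.(d.(0 | 0) + b.d.0) | -c-> p2
  p2 = d.(0 | 0) + b.d.0 | -b-> p3, -d-> p4
  p3 = d.0 | -d-> p5
  p4 = 0 | 0 | ·
  p5 = 0 | ·
Reachable graph of Q (6 states):
  q0 = b.c.(d.(0 | 0) + b.d.0 + 0) | -b-> q1
  q1 = c.(d.(0 | 0) + b.d.0 + 0) | -c-> q2
  q2 = d.(0 | 0) + b.d.0 + 0 | -b-> q3, -d-> q4
  q3 = d.0 | -d-> q5
  q4 = 0 | 0 | ·
  q5 = 0 | ·
Partition-refinement fixed point:
  B0 = {p0, q0}
  B1 = {p1, q1}
  B2 = {p2, q2}
  B3 = {p4, p5, q4, q5}
  B4 = {p3, q3}
p0 ∈ B0, q0 ∈ B0 → same block

YES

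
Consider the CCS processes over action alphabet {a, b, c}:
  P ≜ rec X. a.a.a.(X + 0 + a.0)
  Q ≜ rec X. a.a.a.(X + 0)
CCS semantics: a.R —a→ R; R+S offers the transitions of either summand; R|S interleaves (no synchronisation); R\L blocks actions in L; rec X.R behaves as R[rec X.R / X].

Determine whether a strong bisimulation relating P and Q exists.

NO

LTS(P): 5 reachable states
  m0 = rec X. a.a.a.(X + 0 + a.0) has moves -a-> m1
  m1 = a.a.((rec X. a.a.a.(X + 0 + a.0)) + 0 + a.0) has moves -a-> m2
  m2 = a.((rec X. a.a.a.(X + 0 + a.0)) + 0 + a.0) has moves -a-> m3
  m3 = (rec X. a.a.a.(X + 0 + a.0)) + 0 + a.0 has moves -a-> m1, -a-> m4
  m4 = 0 has moves ·
LTS(Q): 4 reachable states
  n0 = rec X. a.a.a.(X + 0) has moves -a-> n1
  n1 = a.a.((rec X. a.a.a.(X + 0)) + 0) has moves -a-> n2
  n2 = a.((rec X. a.a.a.(X + 0)) + 0) has moves -a-> n3
  n3 = (rec X. a.a.a.(X + 0)) + 0 has moves -a-> n1
Partition-refinement fixed point:
  B0 = {m0}
  B1 = {m1}
  B2 = {m2}
  B3 = {m3}
  B4 = {m4}
  B5 = {n0, n1, n2, n3}
m0 ∈ B0, n0 ∈ B5 → different blocks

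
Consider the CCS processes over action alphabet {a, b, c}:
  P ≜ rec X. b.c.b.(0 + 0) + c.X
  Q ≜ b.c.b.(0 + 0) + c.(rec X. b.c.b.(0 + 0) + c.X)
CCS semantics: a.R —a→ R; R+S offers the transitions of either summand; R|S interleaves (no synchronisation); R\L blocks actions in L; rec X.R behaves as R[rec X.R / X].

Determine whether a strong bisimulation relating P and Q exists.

P's transition system — 4 states:
  s0 = rec X. b.c.b.(0 + 0) + c.X | —b→ s1, —c→ s0
  s1 = c.b.(0 + 0) | —c→ s2
  s2 = b.(0 + 0) | —b→ s3
  s3 = 0 + 0 | ∅
Q's transition system — 5 states:
  t0 = b.c.b.(0 + 0) + c.(rec X. b.c.b.(0 + 0) + c.X) | —b→ t1, —c→ t2
  t1 = c.b.(0 + 0) | —c→ t3
  t2 = rec X. b.c.b.(0 + 0) + c.X | —b→ t1, —c→ t2
  t3 = b.(0 + 0) | —b→ t4
  t4 = 0 + 0 | ∅
Partition-refinement fixed point:
  B0 = {s0, t0, t2}
  B1 = {s1, t1}
  B2 = {s2, t3}
  B3 = {s3, t4}
s0 ∈ B0, t0 ∈ B0 → same block

P ~ Q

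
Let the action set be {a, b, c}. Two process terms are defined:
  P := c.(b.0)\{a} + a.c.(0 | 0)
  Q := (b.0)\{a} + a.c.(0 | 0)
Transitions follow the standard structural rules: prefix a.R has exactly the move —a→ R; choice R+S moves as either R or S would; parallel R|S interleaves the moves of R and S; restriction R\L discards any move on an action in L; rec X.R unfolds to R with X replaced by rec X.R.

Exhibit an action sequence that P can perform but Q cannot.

P's transition system — 5 states:
  p0 = c.(b.0)\{a} + a.c.(0 | 0) has moves -a-> p1, -c-> p2
  p1 = c.(0 | 0) has moves -c-> p3
  p2 = (b.0)\{a} has moves -b-> p4
  p3 = 0 | 0 has moves ∅
  p4 = 0\{a} has moves ∅
Q's transition system — 4 states:
  q0 = (b.0)\{a} + a.c.(0 | 0) has moves -a-> q1, -b-> q2
  q1 = c.(0 | 0) has moves -c-> q3
  q2 = 0\{a} has moves ∅
  q3 = 0 | 0 has moves ∅
Executing c from P (initial set {p0}):
  after c @ step 1: {p2}
  P completes σ.
Executing c from Q (initial set {q0}):
  after c @ step 1: ∅ (Q stuck)

c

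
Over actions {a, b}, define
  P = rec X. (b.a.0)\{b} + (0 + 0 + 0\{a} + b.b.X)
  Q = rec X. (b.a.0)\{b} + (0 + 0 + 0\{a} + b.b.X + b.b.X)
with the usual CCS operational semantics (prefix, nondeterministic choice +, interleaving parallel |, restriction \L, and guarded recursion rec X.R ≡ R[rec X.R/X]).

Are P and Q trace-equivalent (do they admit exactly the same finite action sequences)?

P's transition system — 2 states:
  s0 = rec X. (b.a.0)\{b} + (0 + 0 + 0\{a} + b.b.X) ⊢ =b=> s1
  s1 = b.(rec X. (b.a.0)\{b} + (0 + 0 + 0\{a} + b.b.X)) ⊢ =b=> s0
Q's transition system — 2 states:
  t0 = rec X. (b.a.0)\{b} + (0 + 0 + 0\{a} + b.b.X + b.b.X) ⊢ =b=> t1
  t1 = b.(rec X. (b.a.0)\{b} + (0 + 0 + 0\{a} + b.b.X + b.b.X)) ⊢ =b=> t0
Coarsest stable partition (strong bisimilarity classes):
  B0 = {s0, s1, t0, t1}
s0 ∈ B0, t0 ∈ B0 → same block
Bisimilar ⇒ trace-equivalent.

trace-equivalent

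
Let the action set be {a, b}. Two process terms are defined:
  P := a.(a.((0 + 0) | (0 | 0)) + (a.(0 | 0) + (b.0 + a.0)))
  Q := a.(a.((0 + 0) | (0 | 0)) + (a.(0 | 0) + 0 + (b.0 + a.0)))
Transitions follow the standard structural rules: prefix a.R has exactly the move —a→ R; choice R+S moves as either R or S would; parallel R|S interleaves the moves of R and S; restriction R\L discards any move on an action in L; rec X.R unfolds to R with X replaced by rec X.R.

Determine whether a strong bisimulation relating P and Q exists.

P ~ Q

Reachable graph of P (5 states):
  u0 = a.(a.((0 + 0) | (0 | 0)) + (a.(0 | 0) + (b.0 + a.0))) has moves =a=> u1
  u1 = a.((0 + 0) | (0 | 0)) + (a.(0 | 0) + (b.0 + a.0)) has moves =a=> u2, =a=> u3, =a=> u4, =b=> u3
  u2 = (0 + 0) | (0 | 0) has moves stopped
  u3 = 0 has moves stopped
  u4 = 0 | 0 has moves stopped
Reachable graph of Q (5 states):
  v0 = a.(a.((0 + 0) | (0 | 0)) + (a.(0 | 0) + 0 + (b.0 + a.0))) has moves =a=> v1
  v1 = a.((0 + 0) | (0 | 0)) + (a.(0 | 0) + 0 + (b.0 + a.0)) has moves =a=> v2, =a=> v3, =a=> v4, =b=> v3
  v2 = (0 + 0) | (0 | 0) has moves stopped
  v3 = 0 has moves stopped
  v4 = 0 | 0 has moves stopped
Partition-refinement fixed point:
  B0 = {u0, v0}
  B1 = {u1, v1}
  B2 = {u2, u3, u4, v2, v3, v4}
u0 ∈ B0, v0 ∈ B0 → same block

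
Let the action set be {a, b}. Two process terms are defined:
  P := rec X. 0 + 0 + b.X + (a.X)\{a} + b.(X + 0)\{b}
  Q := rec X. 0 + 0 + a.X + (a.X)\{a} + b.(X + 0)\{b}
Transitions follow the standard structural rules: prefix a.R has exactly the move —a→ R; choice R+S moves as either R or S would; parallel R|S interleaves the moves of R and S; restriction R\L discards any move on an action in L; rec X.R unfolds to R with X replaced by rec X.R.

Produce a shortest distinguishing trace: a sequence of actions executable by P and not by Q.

P's transition system — 2 states:
  m0 = rec X. 0 + 0 + b.X + (a.X)\{a} + b.(X + 0)\{b} ⊢ --b--▸ m0, --b--▸ m1
  m1 = ((rec X. 0 + 0 + b.X + (a.X)\{a} + b.(X + 0)\{b}) + 0)\{b} ⊢ ·
Q's transition system — 3 states:
  n0 = rec X. 0 + 0 + a.X + (a.X)\{a} + b.(X + 0)\{b} ⊢ --a--▸ n0, --b--▸ n1
  n1 = ((rec X. 0 + 0 + a.X + (a.X)\{a} + b.(X + 0)\{b}) + 0)\{b} ⊢ --a--▸ n2
  n2 = (rec X. 0 + 0 + a.X + (a.X)\{a} + b.(X + 0)\{b})\{b} ⊢ --a--▸ n2
Executing bb from P (initial set {m0}):
  after b @ step 1: {m0, m1}
  after b @ step 2: {m0, m1}
  P completes σ.
Executing bb from Q (initial set {n0}):
  after b @ step 1: {n1}
  after b @ step 2: ∅  — Q cannot continue

bb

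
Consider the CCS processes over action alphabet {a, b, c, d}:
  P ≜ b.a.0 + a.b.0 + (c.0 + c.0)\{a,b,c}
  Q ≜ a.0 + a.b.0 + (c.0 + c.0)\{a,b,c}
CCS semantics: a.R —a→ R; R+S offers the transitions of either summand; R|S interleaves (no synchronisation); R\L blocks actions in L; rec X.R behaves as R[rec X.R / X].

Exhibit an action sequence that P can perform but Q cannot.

b

P's transition system — 4 states:
  s0 = b.a.0 + a.b.0 + (c.0 + c.0)\{a,b,c} :: =a=> s1, =b=> s2
  s1 = b.0 :: =b=> s3
  s2 = a.0 :: =a=> s3
  s3 = 0 :: stopped
Q's transition system — 3 states:
  t0 = a.0 + a.b.0 + (c.0 + c.0)\{a,b,c} :: =a=> t1, =a=> t2
  t1 = 0 :: stopped
  t2 = b.0 :: =b=> t1
Run σ = ⟨b⟩ on P: start {s0}
  after b @ step 1: {s2}
  ✓ P
Run σ = ⟨b⟩ on Q: start {t0}
  after b @ step 1: no successor for Q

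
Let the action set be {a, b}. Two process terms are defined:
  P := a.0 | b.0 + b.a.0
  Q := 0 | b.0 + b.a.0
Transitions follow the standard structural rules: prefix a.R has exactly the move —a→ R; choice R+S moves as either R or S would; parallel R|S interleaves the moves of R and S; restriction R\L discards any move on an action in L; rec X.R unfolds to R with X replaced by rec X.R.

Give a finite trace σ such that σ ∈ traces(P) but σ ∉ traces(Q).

P's transition system — 6 states:
  s0 = a.0 | b.0 + b.a.0 | --a--▸ s1, --b--▸ s2, --b--▸ s3
  s1 = 0 | b.0 | --b--▸ s4
  s2 = a.0 | --a--▸ s5
  s3 = a.0 | 0 | --a--▸ s4
  s4 = 0 | 0 | ·
  s5 = 0 | ·
Q's transition system — 4 states:
  t0 = 0 | b.0 + b.a.0 | --b--▸ t1, --b--▸ t2
  t1 = 0 | 0 | ·
  t2 = a.0 | --a--▸ t3
  t3 = 0 | ·
Run σ = ⟨a⟩ on P: start {s0}
  after a @ step 1: {s1}
  — P admits the full trace.
Run σ = ⟨a⟩ on Q: start {t0}
  after a @ step 1: ∅  — Q cannot continue

a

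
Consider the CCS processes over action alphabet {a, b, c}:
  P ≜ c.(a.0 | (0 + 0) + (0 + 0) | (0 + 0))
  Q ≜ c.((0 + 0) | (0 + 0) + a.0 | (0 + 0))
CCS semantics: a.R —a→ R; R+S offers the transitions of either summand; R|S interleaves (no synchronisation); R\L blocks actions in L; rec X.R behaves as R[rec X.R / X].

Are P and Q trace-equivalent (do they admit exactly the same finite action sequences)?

Reachable graph of P (3 states):
  m0 = c.(a.0 | (0 + 0) + (0 + 0) | (0 + 0)) ⊢ -c-> m1
  m1 = a.0 | (0 + 0) + (0 + 0) | (0 + 0) ⊢ -a-> m2
  m2 = 0 | (0 + 0) ⊢ ∅
Reachable graph of Q (3 states):
  n0 = c.((0 + 0) | (0 + 0) + a.0 | (0 + 0)) ⊢ -c-> n1
  n1 = (0 + 0) | (0 + 0) + a.0 | (0 + 0) ⊢ -a-> n2
  n2 = 0 | (0 + 0) ⊢ ∅
Bisimilarity quotient blocks:
  B0 = {m0, n0}
  B1 = {m1, n1}
  B2 = {m2, n2}
m0 ∈ B0, n0 ∈ B0 → same block
Bisimilar ⇒ trace-equivalent.

trace-equivalent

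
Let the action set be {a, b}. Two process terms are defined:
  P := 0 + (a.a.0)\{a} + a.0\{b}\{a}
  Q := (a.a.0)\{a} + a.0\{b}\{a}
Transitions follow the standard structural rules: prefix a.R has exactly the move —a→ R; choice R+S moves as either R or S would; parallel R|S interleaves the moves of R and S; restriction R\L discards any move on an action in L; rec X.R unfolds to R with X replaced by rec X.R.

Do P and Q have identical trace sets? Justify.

trace-equivalent

P's transition system — 2 states:
  m0 = 0 + (a.a.0)\{a} + a.0\{b}\{a} ⊢ —a→ m1
  m1 = 0\{b}\{a} ⊢ (no moves)
Q's transition system — 2 states:
  n0 = (a.a.0)\{a} + a.0\{b}\{a} ⊢ —a→ n1
  n1 = 0\{b}\{a} ⊢ (no moves)
Bisimilarity quotient blocks:
  B0 = {m0, n0}
  B1 = {m1, n1}
m0 ∈ B0, n0 ∈ B0 → same block
Bisimilar ⇒ trace-equivalent.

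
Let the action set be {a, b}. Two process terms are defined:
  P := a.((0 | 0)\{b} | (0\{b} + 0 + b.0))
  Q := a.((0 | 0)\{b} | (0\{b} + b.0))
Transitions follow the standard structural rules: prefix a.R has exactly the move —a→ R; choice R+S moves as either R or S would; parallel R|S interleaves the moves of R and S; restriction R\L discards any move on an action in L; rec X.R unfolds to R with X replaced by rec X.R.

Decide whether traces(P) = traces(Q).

P's transition system — 3 states:
  m0 = a.((0 | 0)\{b} | (0\{b} + 0 + b.0)) → —a→ m1
  m1 = (0 | 0)\{b} | (0\{b} + 0 + b.0) → —b→ m2
  m2 = (0 | 0)\{b} | 0 → ∅
Q's transition system — 3 states:
  n0 = a.((0 | 0)\{b} | (0\{b} + b.0)) → —a→ n1
  n1 = (0 | 0)\{b} | (0\{b} + b.0) → —b→ n2
  n2 = (0 | 0)\{b} | 0 → ∅
Bisimilarity quotient blocks:
  B0 = {m0, n0}
  B1 = {m1, n1}
  B2 = {m2, n2}
m0 ∈ B0, n0 ∈ B0 → same block
Bisimilar ⇒ trace-equivalent.

YES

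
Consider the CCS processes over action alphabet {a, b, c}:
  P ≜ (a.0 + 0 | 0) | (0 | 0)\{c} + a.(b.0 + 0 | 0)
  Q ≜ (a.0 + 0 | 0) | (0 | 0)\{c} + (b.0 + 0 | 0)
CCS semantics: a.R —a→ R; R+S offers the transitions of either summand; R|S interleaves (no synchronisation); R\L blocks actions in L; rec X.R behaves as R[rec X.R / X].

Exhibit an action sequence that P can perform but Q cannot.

Reachable graph of P (4 states):
  u0 = (a.0 + 0 | 0) | (0 | 0)\{c} + a.(b.0 + 0 | 0) ⊢ =a=> u1, =a=> u2
  u1 = 0 | (0 | 0)\{c} ⊢ ·
  u2 = b.0 + 0 | 0 ⊢ =b=> u3
  u3 = 0 ⊢ ·
Reachable graph of Q (3 states):
  v0 = (a.0 + 0 | 0) | (0 | 0)\{c} + (b.0 + 0 | 0) ⊢ =a=> v1, =b=> v2
  v1 = 0 | (0 | 0)\{c} ⊢ ·
  v2 = 0 ⊢ ·
Run σ = ⟨ab⟩ on P: start {u0}
  step 1 (a): {u1, u2}
  step 2 (b): {u3}
  P completes σ.
Run σ = ⟨ab⟩ on Q: start {v0}
  step 1 (a): {v1}
  step 2 (b): ∅ (Q stuck)

ab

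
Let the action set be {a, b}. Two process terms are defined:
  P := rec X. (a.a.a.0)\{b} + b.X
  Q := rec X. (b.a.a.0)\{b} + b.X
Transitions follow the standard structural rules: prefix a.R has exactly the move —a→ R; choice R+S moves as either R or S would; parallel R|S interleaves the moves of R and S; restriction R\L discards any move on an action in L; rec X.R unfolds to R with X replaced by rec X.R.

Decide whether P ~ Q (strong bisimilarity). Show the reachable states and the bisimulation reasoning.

P's transition system — 4 states:
  p0 = rec X. (a.a.a.0)\{b} + b.X ⊢ —a→ p1, —b→ p0
  p1 = (a.a.0)\{b} ⊢ —a→ p2
  p2 = (a.0)\{b} ⊢ —a→ p3
  p3 = 0\{b} ⊢ deadlocked
Q's transition system — 1 states:
  q0 = rec X. (b.a.a.0)\{b} + b.X ⊢ —b→ q0
Coarsest stable partition (strong bisimilarity classes):
  B0 = {p0}
  B1 = {p1}
  B2 = {p2}
  B3 = {p3}
  B4 = {q0}
p0 ∈ B0, q0 ∈ B4 → different blocks

NO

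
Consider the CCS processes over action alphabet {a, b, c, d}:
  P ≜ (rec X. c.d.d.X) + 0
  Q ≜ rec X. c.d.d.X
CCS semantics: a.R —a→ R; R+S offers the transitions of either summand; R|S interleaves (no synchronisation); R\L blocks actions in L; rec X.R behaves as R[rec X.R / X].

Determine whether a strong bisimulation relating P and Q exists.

bisimilar

P's transition system — 4 states:
  p0 = (rec X. c.d.d.X) + 0 → =c=> p1
  p1 = d.d.(rec X. c.d.d.X) → =d=> p2
  p2 = d.(rec X. c.d.d.X) → =d=> p3
  p3 = rec X. c.d.d.X → =c=> p1
Q's transition system — 3 states:
  q0 = rec X. c.d.d.X → =c=> q1
  q1 = d.d.(rec X. c.d.d.X) → =d=> q2
  q2 = d.(rec X. c.d.d.X) → =d=> q0
Bisimilarity quotient blocks:
  B0 = {p0, p3, q0}
  B1 = {p1, q1}
  B2 = {p2, q2}
p0 ∈ B0, q0 ∈ B0 → same block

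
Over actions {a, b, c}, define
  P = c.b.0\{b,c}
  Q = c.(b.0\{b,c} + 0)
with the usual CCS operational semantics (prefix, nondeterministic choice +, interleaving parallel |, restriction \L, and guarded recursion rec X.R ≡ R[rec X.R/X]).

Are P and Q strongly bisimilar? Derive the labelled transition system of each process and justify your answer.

Reachable graph of P (3 states):
  m0 = c.b.0\{b,c} ⊢ --c--▸ m1
  m1 = b.0\{b,c} ⊢ --b--▸ m2
  m2 = 0\{b,c} ⊢ deadlocked
Reachable graph of Q (3 states):
  n0 = c.(b.0\{b,c} + 0) ⊢ --c--▸ n1
  n1 = b.0\{b,c} + 0 ⊢ --b--▸ n2
  n2 = 0\{b,c} ⊢ deadlocked
Partition-refinement fixed point:
  B0 = {m0, n0}
  B1 = {m1, n1}
  B2 = {m2, n2}
m0 ∈ B0, n0 ∈ B0 → same block

YES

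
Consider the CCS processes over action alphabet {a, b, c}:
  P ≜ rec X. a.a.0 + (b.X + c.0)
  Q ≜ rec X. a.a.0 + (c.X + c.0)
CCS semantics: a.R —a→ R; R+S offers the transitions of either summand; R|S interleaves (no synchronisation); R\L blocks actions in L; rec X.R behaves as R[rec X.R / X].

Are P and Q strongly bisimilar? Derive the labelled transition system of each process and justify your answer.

NO

LTS(P): 3 reachable states
  p0 = rec X. a.a.0 + (b.X + c.0) :: -a-> p1, -b-> p0, -c-> p2
  p1 = a.0 :: -a-> p2
  p2 = 0 :: ∅
LTS(Q): 3 reachable states
  q0 = rec X. a.a.0 + (c.X + c.0) :: -a-> q1, -c-> q0, -c-> q2
  q1 = a.0 :: -a-> q2
  q2 = 0 :: ∅
Coarsest stable partition (strong bisimilarity classes):
  B0 = {p0}
  B1 = {p2, q2}
  B2 = {p1, q1}
  B3 = {q0}
p0 ∈ B0, q0 ∈ B3 → different blocks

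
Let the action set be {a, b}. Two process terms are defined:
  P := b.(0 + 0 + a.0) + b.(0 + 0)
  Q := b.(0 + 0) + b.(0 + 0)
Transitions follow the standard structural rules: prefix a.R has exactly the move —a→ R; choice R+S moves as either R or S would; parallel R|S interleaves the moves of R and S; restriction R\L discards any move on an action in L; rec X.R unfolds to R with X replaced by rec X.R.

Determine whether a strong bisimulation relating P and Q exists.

not bisimilar

LTS(P): 4 reachable states
  s0 = b.(0 + 0 + a.0) + b.(0 + 0) | --b--▸ s1, --b--▸ s2
  s1 = 0 + 0 | deadlocked
  s2 = 0 + 0 + a.0 | --a--▸ s3
  s3 = 0 | deadlocked
LTS(Q): 2 reachable states
  t0 = b.(0 + 0) + b.(0 + 0) | --b--▸ t1
  t1 = 0 + 0 | deadlocked
Partition-refinement fixed point:
  B0 = {s0}
  B1 = {s2}
  B2 = {s1, s3, t1}
  B3 = {t0}
s0 ∈ B0, t0 ∈ B3 → different blocks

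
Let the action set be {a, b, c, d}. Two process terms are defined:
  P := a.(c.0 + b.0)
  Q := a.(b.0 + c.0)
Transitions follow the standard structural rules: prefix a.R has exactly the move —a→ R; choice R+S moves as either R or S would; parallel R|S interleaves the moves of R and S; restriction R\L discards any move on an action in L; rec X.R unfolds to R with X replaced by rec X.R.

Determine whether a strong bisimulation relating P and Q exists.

P's transition system — 3 states:
  s0 = a.(c.0 + b.0) has moves =a=> s1
  s1 = c.0 + b.0 has moves =b=> s2, =c=> s2
  s2 = 0 has moves stopped
Q's transition system — 3 states:
  t0 = a.(b.0 + c.0) has moves =a=> t1
  t1 = b.0 + c.0 has moves =b=> t2, =c=> t2
  t2 = 0 has moves stopped
Partition-refinement fixed point:
  B0 = {s0, t0}
  B1 = {s1, t1}
  B2 = {s2, t2}
s0 ∈ B0, t0 ∈ B0 → same block

YES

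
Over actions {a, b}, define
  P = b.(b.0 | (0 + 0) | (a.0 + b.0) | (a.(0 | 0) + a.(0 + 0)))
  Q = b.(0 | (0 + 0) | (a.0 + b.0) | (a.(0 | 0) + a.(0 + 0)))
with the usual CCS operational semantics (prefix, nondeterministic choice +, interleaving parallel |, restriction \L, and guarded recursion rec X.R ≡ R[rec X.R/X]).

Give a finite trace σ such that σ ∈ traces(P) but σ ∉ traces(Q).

LTS(P): 13 reachable states
  m0 = b.(b.0 | (0 + 0) | (a.0 + b.0) | (a.(0 | 0) + a.(0 + 0))) ⊢ ··b··> m1
  m1 = b.0 | (0 + 0) | (a.0 + b.0) | (a.(0 | 0) + a.(0 + 0)) ⊢ ··a··> m2, ··a··> m3, ··a··> m4, ··b··> m4, ··b··> m5
  m2 = b.0 | (0 + 0) | (a.0 + b.0) | (0 + 0) ⊢ ··a··> m6, ··b··> m6, ··b··> m7
  m3 = b.0 | (0 + 0) | (a.0 + b.0) | (0 | 0) ⊢ ··a··> m8, ··b··> m8, ··b··> m9
  m4 = b.0 | (0 + 0) | 0 | (a.(0 | 0) + a.(0 + 0)) ⊢ ··a··> m6, ··a··> m8, ··b··> m10
  m5 = 0 | (0 + 0) | (a.0 + b.0) | (a.(0 | 0) + a.(0 + 0)) ⊢ ··a··> m10, ··a··> m7, ··a··> m9, ··b··> m10
  m6 = b.0 | (0 + 0) | 0 | (0 + 0) ⊢ ··b··> m11
  m7 = 0 | (0 + 0) | (a.0 + b.0) | (0 + 0) ⊢ ··a··> m11, ··b··> m11
  m8 = b.0 | (0 + 0) | 0 | (0 | 0) ⊢ ··b··> m12
  m9 = 0 | (0 + 0) | (a.0 + b.0) | (0 | 0) ⊢ ··a··> m12, ··b··> m12
  m10 = 0 | (0 + 0) | 0 | (a.(0 | 0) + a.(0 + 0)) ⊢ ··a··> m11, ··a··> m12
  m11 = 0 | (0 + 0) | 0 | (0 + 0) ⊢ ∅
  m12 = 0 | (0 + 0) | 0 | (0 | 0) ⊢ ∅
LTS(Q): 7 reachable states
  n0 = b.(0 | (0 + 0) | (a.0 + b.0) | (a.(0 | 0) + a.(0 + 0))) ⊢ ··b··> n1
  n1 = 0 | (0 + 0) | (a.0 + b.0) | (a.(0 | 0) + a.(0 + 0)) ⊢ ··a··> n2, ··a··> n3, ··a··> n4, ··b··> n4
  n2 = 0 | (0 + 0) | (a.0 + b.0) | (0 + 0) ⊢ ··a··> n5, ··b··> n5
  n3 = 0 | (0 + 0) | (a.0 + b.0) | (0 | 0) ⊢ ··a··> n6, ··b··> n6
  n4 = 0 | (0 + 0) | 0 | (a.(0 | 0) + a.(0 + 0)) ⊢ ··a··> n5, ··a··> n6
  n5 = 0 | (0 + 0) | 0 | (0 + 0) ⊢ ∅
  n6 = 0 | (0 + 0) | 0 | (0 | 0) ⊢ ∅
Executing bbb from P (initial set {m0}):
  step 1 (b): {m1}
  step 2 (b): {m4, m5}
  step 3 (b): {m10}
  ✓ P
Executing bbb from Q (initial set {n0}):
  step 1 (b): {n1}
  step 2 (b): {n4}
  step 3 (b): no successor for Q

bbb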